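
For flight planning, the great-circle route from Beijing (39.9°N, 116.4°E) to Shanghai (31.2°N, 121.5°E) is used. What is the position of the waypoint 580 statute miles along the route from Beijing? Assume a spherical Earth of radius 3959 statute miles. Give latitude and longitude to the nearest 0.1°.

≈ 32.3°N, 120.9°E

From cos δ = sin φ₁ sin φ₂ + cos φ₁ cos φ₂ cos Δλ, the central angle is δ ≈ 0.168 rad (9.6°). The total great-circle distance is δ·R ≈ 0.168 × 3959 ≈ 666 mi, so the target fraction is f = 580/666 ≈ 0.871.
Interpolate at f ≈ 0.871 with slerp weights a = sin((1−f)δ)/sin δ ≈ 0.129, b = sin(fδ)/sin δ ≈ 0.872.
p = a·p₁ + b·p₂ ≈ (-0.434, 0.725, 0.535); φ = arcsin(p_z) ≈ 32.33°, λ = atan2(p_y, p_x) ≈ 120.90°.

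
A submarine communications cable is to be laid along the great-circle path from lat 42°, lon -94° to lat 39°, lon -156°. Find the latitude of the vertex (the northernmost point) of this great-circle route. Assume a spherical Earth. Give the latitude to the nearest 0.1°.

The great circle lies in the plane with unit normal n̂ = (p₁ × p₂)/|p₁ × p₂|.
Here n̂_z ≈ -0.707; the vertex latitude is φ_max = arccos|n̂_z| ≈ 45.0°.
Check via Clairaut: cos φ_max = |cos φ₁| · sin C = cos(42.0°)·sin(72.0°) ≈ 0.707, again giving ≈ 45.0°.

≈ 45.0°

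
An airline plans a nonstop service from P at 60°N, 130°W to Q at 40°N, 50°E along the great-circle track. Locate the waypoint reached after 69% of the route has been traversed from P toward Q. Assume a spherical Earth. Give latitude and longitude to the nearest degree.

Convert each endpoint to a unit vector on the sphere (x = cos φ cos λ, y = cos φ sin λ, z = sin φ).
The central angle between the endpoints is δ = arccos(p₁·p₂) ≈ 1.396 rad (80.0°).
Interpolate at f = 0.69 with slerp weights a = sin((1−f)δ)/sin δ ≈ 0.426, b = sin(fδ)/sin δ ≈ 0.834.
p = a·p₁ + b·p₂ ≈ (0.274, 0.326, 0.905); φ = arcsin(p_z) ≈ 64.80°, λ = atan2(p_y, p_x) ≈ 50.00°.

≈ 65°N, 50°E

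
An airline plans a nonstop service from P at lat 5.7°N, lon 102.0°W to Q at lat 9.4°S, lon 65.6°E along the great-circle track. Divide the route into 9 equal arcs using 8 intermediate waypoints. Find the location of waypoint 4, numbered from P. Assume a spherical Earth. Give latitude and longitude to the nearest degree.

The haversine formula gives a central angle δ ≈ 2.918 rad (167.2°) between the endpoints.
Interpolate at f = 4/9 with slerp weights a = sin((1−f)δ)/sin δ ≈ 4.496, b = sin(fδ)/sin δ ≈ 4.334.
p = a·p₁ + b·p₂ ≈ (0.836, -0.482, -0.261); φ = arcsin(p_z) ≈ -15.14°, λ = atan2(p_y, p_x) ≈ -29.99°.

≈ lat 15°S, lon 30°W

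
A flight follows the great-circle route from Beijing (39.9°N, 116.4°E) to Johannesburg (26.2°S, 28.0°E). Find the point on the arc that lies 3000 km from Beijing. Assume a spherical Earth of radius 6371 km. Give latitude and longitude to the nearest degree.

The haversine formula gives a central angle δ ≈ 1.838 rad (105.3°) between the endpoints. The total great-circle distance is δ·R ≈ 1.838 × 6371 ≈ 11710 km, so the target fraction is f = 3000/11710 ≈ 0.256.
Interpolate at f ≈ 0.256 with slerp weights a = sin((1−f)δ)/sin δ ≈ 1.015, b = sin(fδ)/sin δ ≈ 0.470.
p = a·p₁ + b·p₂ ≈ (0.026, 0.896, 0.444); φ = arcsin(p_z) ≈ 26.34°, λ = atan2(p_y, p_x) ≈ 88.32°.

≈ 26°N, 88°E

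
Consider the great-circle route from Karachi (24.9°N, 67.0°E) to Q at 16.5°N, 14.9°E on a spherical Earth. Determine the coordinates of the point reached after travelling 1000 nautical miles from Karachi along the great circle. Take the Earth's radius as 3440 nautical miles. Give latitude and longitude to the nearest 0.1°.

Convert each endpoint to a unit vector on the sphere (x = cos φ cos λ, y = cos φ sin λ, z = sin φ).
The central angle between the endpoints is δ = arccos(p₁·p₂) ≈ 0.858 rad (49.2°). The total great-circle distance is δ·R ≈ 0.858 × 3440 ≈ 2952 nmi, so the target fraction is f = 1000/2952 ≈ 0.339.
Interpolate at f ≈ 0.339 with slerp weights a = sin((1−f)δ)/sin δ ≈ 0.710, b = sin(fδ)/sin δ ≈ 0.379.
p = a·p₁ + b·p₂ ≈ (0.603, 0.687, 0.407); φ = arcsin(p_z) ≈ 24.00°, λ = atan2(p_y, p_x) ≈ 48.72°.

≈ 24.0°N, 48.7°E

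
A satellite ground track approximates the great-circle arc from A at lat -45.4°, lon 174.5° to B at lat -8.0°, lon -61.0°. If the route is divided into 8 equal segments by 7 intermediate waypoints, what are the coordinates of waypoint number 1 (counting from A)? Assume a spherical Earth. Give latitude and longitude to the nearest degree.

Write both endpoints as unit vectors p₁, p₂ with components (cos φ cos λ, cos φ sin λ, sin φ).
The central angle between the endpoints is δ = arccos(p₁·p₂) ≈ 1.870 rad (107.1°).
Interpolate at f = 1/8 with slerp weights a = sin((1−f)δ)/sin δ ≈ 1.044, b = sin(fδ)/sin δ ≈ 0.242.
p = a·p₁ + b·p₂ ≈ (-0.613, -0.140, -0.777); φ = arcsin(p_z) ≈ -51.01°, λ = atan2(p_y, p_x) ≈ -167.17°.

≈ lat -51°, lon -167°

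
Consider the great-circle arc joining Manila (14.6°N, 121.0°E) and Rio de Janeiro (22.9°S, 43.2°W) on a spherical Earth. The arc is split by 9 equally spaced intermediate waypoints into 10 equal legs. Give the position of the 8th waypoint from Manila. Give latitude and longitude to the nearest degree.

≈ (33°S, 8°W)

Write both endpoints as unit vectors p₁, p₂ with components (cos φ cos λ, cos φ sin λ, sin φ).
The central angle between the endpoints is δ = arccos(p₁·p₂) ≈ 2.843 rad (162.9°).
Interpolate at f = 8/10 with slerp weights a = sin((1−f)δ)/sin δ ≈ 1.832, b = sin(fδ)/sin δ ≈ 2.594.
p = a·p₁ + b·p₂ ≈ (0.829, -0.116, -0.548); φ = arcsin(p_z) ≈ -33.20°, λ = atan2(p_y, p_x) ≈ -7.96°.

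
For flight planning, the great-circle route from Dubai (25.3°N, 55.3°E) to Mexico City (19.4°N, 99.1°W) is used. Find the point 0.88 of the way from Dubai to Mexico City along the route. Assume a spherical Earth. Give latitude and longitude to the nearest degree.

≈ 33°N, 90°W

Write both endpoints as unit vectors p₁, p₂ with components (cos φ cos λ, cos φ sin λ, sin φ).
The central angle between the endpoints is δ = arccos(p₁·p₂) ≈ 2.249 rad (128.8°).
Interpolate at f = 0.88 with slerp weights a = sin((1−f)δ)/sin δ ≈ 0.342, b = sin(fδ)/sin δ ≈ 1.178.
p = a·p₁ + b·p₂ ≈ (0.000, -0.843, 0.538); φ = arcsin(p_z) ≈ 32.53°, λ = atan2(p_y, p_x) ≈ -89.98°.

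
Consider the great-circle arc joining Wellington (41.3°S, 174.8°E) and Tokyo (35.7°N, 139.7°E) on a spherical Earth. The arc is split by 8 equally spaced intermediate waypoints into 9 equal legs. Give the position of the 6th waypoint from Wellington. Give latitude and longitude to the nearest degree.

Convert each endpoint to a unit vector on the sphere (x = cos φ cos λ, y = cos φ sin λ, z = sin φ).
The central angle between the endpoints is δ = arccos(p₁·p₂) ≈ 1.457 rad (83.5°).
Interpolate at f = 6/9 with slerp weights a = sin((1−f)δ)/sin δ ≈ 0.470, b = sin(fδ)/sin δ ≈ 0.831.
p = a·p₁ + b·p₂ ≈ (-0.866, 0.468, 0.175); φ = arcsin(p_z) ≈ 10.07°, λ = atan2(p_y, p_x) ≈ 151.59°.

≈ 10°N, 152°E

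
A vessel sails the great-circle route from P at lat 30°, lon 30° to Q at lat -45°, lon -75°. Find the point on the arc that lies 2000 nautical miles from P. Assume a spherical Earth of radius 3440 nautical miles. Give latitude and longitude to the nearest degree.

Convert each endpoint to a unit vector on the sphere (x = cos φ cos λ, y = cos φ sin λ, z = sin φ).
The central angle between the endpoints is δ = arccos(p₁·p₂) ≈ 2.108 rad (120.8°). The total great-circle distance is δ·R ≈ 2.108 × 3440 ≈ 7253 nmi, so the target fraction is f = 2000/7253 ≈ 0.276.
Interpolate at f ≈ 0.276 with slerp weights a = sin((1−f)δ)/sin δ ≈ 1.163, b = sin(fδ)/sin δ ≈ 0.639.
p = a·p₁ + b·p₂ ≈ (0.989, 0.067, 0.129); φ = arcsin(p_z) ≈ 7.44°, λ = atan2(p_y, p_x) ≈ 3.87°.

≈ lat 7°, lon 4°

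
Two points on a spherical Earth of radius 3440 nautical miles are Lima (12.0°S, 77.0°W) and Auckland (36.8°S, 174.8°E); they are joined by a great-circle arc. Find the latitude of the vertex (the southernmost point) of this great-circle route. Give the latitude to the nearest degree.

≈ 41°S

The great circle lies in the plane with unit normal n̂ = (p₁ × p₂)/|p₁ × p₂|.
Here n̂_z ≈ -0.749; the vertex latitude is φ_max = arccos|n̂_z| ≈ 41.5°.
Check via Clairaut: cos φ_max = |cos φ₁| · sin C = cos(12.0°)·sin(130.0°) ≈ 0.749, again giving ≈ 41.5°.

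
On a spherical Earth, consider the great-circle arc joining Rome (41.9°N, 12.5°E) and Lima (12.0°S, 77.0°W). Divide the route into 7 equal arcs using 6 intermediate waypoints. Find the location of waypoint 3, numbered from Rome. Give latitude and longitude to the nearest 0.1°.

≈ 24.7°N, 33.9°W

The haversine formula gives a central angle δ ≈ 1.704 rad (97.6°) between the endpoints.
Interpolate at f = 3/7 with slerp weights a = sin((1−f)δ)/sin δ ≈ 0.834, b = sin(fδ)/sin δ ≈ 0.673.
p = a·p₁ + b·p₂ ≈ (0.754, -0.507, 0.417); φ = arcsin(p_z) ≈ 24.66°, λ = atan2(p_y, p_x) ≈ -33.90°.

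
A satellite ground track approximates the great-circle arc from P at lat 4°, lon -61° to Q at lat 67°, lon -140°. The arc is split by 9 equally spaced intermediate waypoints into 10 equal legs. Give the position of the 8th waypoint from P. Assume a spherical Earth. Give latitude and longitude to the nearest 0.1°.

≈ lat 60.1°, lon -106.0°

Write both endpoints as unit vectors p₁, p₂ with components (cos φ cos λ, cos φ sin λ, sin φ).
The central angle between the endpoints is δ = arccos(p₁·p₂) ≈ 1.432 rad (82.0°).
Interpolate at f = 8/10 with slerp weights a = sin((1−f)δ)/sin δ ≈ 0.285, b = sin(fδ)/sin δ ≈ 0.920.
p = a·p₁ + b·p₂ ≈ (-0.137, -0.480, 0.867); φ = arcsin(p_z) ≈ 60.06°, λ = atan2(p_y, p_x) ≈ -105.97°.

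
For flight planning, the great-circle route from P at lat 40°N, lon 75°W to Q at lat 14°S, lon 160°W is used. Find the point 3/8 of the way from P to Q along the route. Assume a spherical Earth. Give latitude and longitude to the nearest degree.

Convert each endpoint to a unit vector on the sphere (x = cos φ cos λ, y = cos φ sin λ, z = sin φ).
The central angle between the endpoints is δ = arccos(p₁·p₂) ≈ 1.662 rad (95.2°).
Interpolate at f = 3/8 with slerp weights a = sin((1−f)δ)/sin δ ≈ 0.865, b = sin(fδ)/sin δ ≈ 0.586.
p = a·p₁ + b·p₂ ≈ (-0.363, -0.835, 0.414); φ = arcsin(p_z) ≈ 24.48°, λ = atan2(p_y, p_x) ≈ -113.49°.

≈ lat 24°N, lon 113°W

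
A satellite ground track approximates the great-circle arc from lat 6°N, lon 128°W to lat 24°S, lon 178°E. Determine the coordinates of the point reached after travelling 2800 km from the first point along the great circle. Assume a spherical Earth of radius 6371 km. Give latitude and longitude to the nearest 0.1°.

Convert each endpoint to a unit vector on the sphere (x = cos φ cos λ, y = cos φ sin λ, z = sin φ).
The central angle between the endpoints is δ = arccos(p₁·p₂) ≈ 1.057 rad (60.6°). The total great-circle distance is δ·R ≈ 1.057 × 6371 ≈ 6734 km, so the target fraction is f = 2800/6734 ≈ 0.416.
Interpolate at f ≈ 0.416 with slerp weights a = sin((1−f)δ)/sin δ ≈ 0.665, b = sin(fδ)/sin δ ≈ 0.489.
p = a·p₁ + b·p₂ ≈ (-0.853, -0.505, -0.129); φ = arcsin(p_z) ≈ -7.42°, λ = atan2(p_y, p_x) ≈ -149.35°.

≈ lat 7.4°S, lon 149.4°W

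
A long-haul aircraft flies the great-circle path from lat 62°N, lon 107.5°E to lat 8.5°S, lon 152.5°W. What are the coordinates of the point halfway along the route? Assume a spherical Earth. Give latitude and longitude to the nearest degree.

≈ lat 36°N, lon 179°W

The haversine formula gives a central angle δ ≈ 1.784 rad (102.2°) between the endpoints.
Interpolate at f = 1/2 with slerp weights a = sin((1−f)δ)/sin δ ≈ 0.796, b = sin(fδ)/sin δ ≈ 0.796.
p = a·p₁ + b·p₂ ≈ (-0.811, -0.007, 0.585); φ = arcsin(p_z) ≈ 35.82°, λ = atan2(p_y, p_x) ≈ -179.50°.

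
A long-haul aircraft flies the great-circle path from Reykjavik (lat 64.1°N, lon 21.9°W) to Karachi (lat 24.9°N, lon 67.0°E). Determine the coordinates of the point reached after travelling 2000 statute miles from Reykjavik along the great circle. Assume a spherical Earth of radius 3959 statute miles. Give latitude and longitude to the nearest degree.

≈ lat 56°N, lon 36°E

Write both endpoints as unit vectors p₁, p₂ with components (cos φ cos λ, cos φ sin λ, sin φ).
The central angle between the endpoints is δ = arccos(p₁·p₂) ≈ 1.174 rad (67.3°). The total great-circle distance is δ·R ≈ 1.174 × 3959 ≈ 4648 mi, so the target fraction is f = 2000/4648 ≈ 0.430.
Interpolate at f ≈ 0.430 with slerp weights a = sin((1−f)δ)/sin δ ≈ 0.672, b = sin(fδ)/sin δ ≈ 0.525.
p = a·p₁ + b·p₂ ≈ (0.458, 0.329, 0.826); φ = arcsin(p_z) ≈ 55.66°, λ = atan2(p_y, p_x) ≈ 35.63°.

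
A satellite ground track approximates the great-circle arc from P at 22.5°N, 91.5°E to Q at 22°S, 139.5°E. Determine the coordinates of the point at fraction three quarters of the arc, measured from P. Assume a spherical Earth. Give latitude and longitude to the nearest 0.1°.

Write both endpoints as unit vectors p₁, p₂ with components (cos φ cos λ, cos φ sin λ, sin φ).
The central angle between the endpoints is δ = arccos(p₁·p₂) ≈ 1.126 rad (64.5°).
Interpolate at f = 3/4 with slerp weights a = sin((1−f)δ)/sin δ ≈ 0.308, b = sin(fδ)/sin δ ≈ 0.828.
p = a·p₁ + b·p₂ ≈ (-0.591, 0.783, -0.192); φ = arcsin(p_z) ≈ -11.10°, λ = atan2(p_y, p_x) ≈ 127.06°.

≈ 11.1°S, 127.1°E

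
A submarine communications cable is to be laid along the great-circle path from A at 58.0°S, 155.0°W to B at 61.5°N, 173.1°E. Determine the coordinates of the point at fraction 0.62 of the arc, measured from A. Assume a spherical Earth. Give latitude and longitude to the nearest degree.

≈ 16°N, 172°W

From cos δ = sin φ₁ sin φ₂ + cos φ₁ cos φ₂ cos Δλ, the central angle is δ ≈ 2.130 rad (122.0°).
Interpolate at f = 0.62 with slerp weights a = sin((1−f)δ)/sin δ ≈ 0.854, b = sin(fδ)/sin δ ≈ 1.143.
p = a·p₁ + b·p₂ ≈ (-0.952, -0.126, 0.280); φ = arcsin(p_z) ≈ 16.28°, λ = atan2(p_y, p_x) ≈ -172.47°.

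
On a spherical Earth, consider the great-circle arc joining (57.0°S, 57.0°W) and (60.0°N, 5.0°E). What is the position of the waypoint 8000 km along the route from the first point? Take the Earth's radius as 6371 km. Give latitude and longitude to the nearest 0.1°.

Convert each endpoint to a unit vector on the sphere (x = cos φ cos λ, y = cos φ sin λ, z = sin φ).
The central angle between the endpoints is δ = arccos(p₁·p₂) ≈ 2.212 rad (126.8°). The total great-circle distance is δ·R ≈ 2.212 × 6371 ≈ 14095 km, so the target fraction is f = 8000/14095 ≈ 0.568.
Interpolate at f ≈ 0.568 with slerp weights a = sin((1−f)δ)/sin δ ≈ 1.020, b = sin(fδ)/sin δ ≈ 1.187.
p = a·p₁ + b·p₂ ≈ (0.894, -0.414, 0.172); φ = arcsin(p_z) ≈ 9.92°, λ = atan2(p_y, p_x) ≈ -24.87°.

≈ (9.9°N, 24.9°W)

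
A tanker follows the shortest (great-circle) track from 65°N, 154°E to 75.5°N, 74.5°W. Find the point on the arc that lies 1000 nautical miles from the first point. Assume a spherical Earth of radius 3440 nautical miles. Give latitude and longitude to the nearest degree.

≈ 79°N, 176°W

From cos δ = sin φ₁ sin φ₂ + cos φ₁ cos φ₂ cos Δλ, the central angle is δ ≈ 0.631 rad (36.2°). The total great-circle distance is δ·R ≈ 0.631 × 3440 ≈ 2171 nmi, so the target fraction is f = 1000/2171 ≈ 0.461.
Interpolate at f ≈ 0.461 with slerp weights a = sin((1−f)δ)/sin δ ≈ 0.566, b = sin(fδ)/sin δ ≈ 0.486.
p = a·p₁ + b·p₂ ≈ (-0.182, -0.012, 0.983); φ = arcsin(p_z) ≈ 79.46°, λ = atan2(p_y, p_x) ≈ -176.13°.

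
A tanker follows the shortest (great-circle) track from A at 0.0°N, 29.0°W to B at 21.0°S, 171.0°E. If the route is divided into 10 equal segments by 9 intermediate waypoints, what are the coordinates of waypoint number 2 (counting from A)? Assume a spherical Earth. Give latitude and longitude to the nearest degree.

Convert each endpoint to a unit vector on the sphere (x = cos φ cos λ, y = cos φ sin λ, z = sin φ).
The central angle between the endpoints is δ = arccos(p₁·p₂) ≈ 2.641 rad (151.3°).
Interpolate at f = 2/10 with slerp weights a = sin((1−f)δ)/sin δ ≈ 1.785, b = sin(fδ)/sin δ ≈ 1.050.
p = a·p₁ + b·p₂ ≈ (0.593, -0.712, -0.376); φ = arcsin(p_z) ≈ -22.10°, λ = atan2(p_y, p_x) ≈ -50.21°.

≈ 22°S, 50°W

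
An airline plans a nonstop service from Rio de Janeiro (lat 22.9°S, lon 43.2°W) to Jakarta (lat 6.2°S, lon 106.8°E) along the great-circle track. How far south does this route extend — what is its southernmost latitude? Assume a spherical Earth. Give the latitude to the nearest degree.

≈ 46°S

The great circle lies in the plane with unit normal n̂ = (p₁ × p₂)/|p₁ × p₂|.
Here n̂_z ≈ +0.694; the vertex latitude is φ_max = arccos|n̂_z| ≈ 46.1°.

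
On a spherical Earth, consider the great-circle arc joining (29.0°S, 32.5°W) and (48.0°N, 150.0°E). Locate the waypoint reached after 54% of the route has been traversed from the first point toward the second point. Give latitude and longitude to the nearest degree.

≈ (58°N, 42°W)

Convert each endpoint to a unit vector on the sphere (x = cos φ cos λ, y = cos φ sin λ, z = sin φ).
The central angle between the endpoints is δ = arccos(p₁·p₂) ≈ 2.808 rad (160.9°).
Interpolate at f = 0.54 with slerp weights a = sin((1−f)δ)/sin δ ≈ 2.938, b = sin(fδ)/sin δ ≈ 3.052.
p = a·p₁ + b·p₂ ≈ (0.399, -0.360, 0.844); φ = arcsin(p_z) ≈ 57.51°, λ = atan2(p_y, p_x) ≈ -42.05°.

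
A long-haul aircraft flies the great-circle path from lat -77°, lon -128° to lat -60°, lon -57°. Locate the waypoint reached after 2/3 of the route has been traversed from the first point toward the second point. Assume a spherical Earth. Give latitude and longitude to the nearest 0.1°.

From cos δ = sin φ₁ sin φ₂ + cos φ₁ cos φ₂ cos Δλ, the central angle is δ ≈ 0.494 rad (28.3°).
Interpolate at f = 2/3 with slerp weights a = sin((1−f)δ)/sin δ ≈ 0.346, b = sin(fδ)/sin δ ≈ 0.682.
p = a·p₁ + b·p₂ ≈ (0.138, -0.347, -0.928); φ = arcsin(p_z) ≈ -68.06°, λ = atan2(p_y, p_x) ≈ -68.35°.

≈ lat -68.1°, lon -68.3°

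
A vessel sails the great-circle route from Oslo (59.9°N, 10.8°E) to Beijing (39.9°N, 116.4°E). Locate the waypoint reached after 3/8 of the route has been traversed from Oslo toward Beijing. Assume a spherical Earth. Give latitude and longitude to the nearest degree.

Convert each endpoint to a unit vector on the sphere (x = cos φ cos λ, y = cos φ sin λ, z = sin φ).
The central angle between the endpoints is δ = arccos(p₁·p₂) ≈ 1.102 rad (63.2°).
Interpolate at f = 3/8 with slerp weights a = sin((1−f)δ)/sin δ ≈ 0.713, b = sin(fδ)/sin δ ≈ 0.450.
p = a·p₁ + b·p₂ ≈ (0.197, 0.376, 0.905); φ = arcsin(p_z) ≈ 64.85°, λ = atan2(p_y, p_x) ≈ 62.32°.

≈ (65°N, 62°E)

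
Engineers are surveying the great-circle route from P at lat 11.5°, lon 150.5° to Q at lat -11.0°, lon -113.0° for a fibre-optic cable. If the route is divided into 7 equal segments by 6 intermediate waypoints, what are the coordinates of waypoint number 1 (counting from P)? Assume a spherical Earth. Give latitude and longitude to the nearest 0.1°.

The haversine formula gives a central angle δ ≈ 1.718 rad (98.4°) between the endpoints.
Interpolate at f = 1/7 with slerp weights a = sin((1−f)δ)/sin δ ≈ 1.006, b = sin(fδ)/sin δ ≈ 0.246.
p = a·p₁ + b·p₂ ≈ (-0.952, 0.264, 0.154); φ = arcsin(p_z) ≈ 8.84°, λ = atan2(p_y, p_x) ≈ 164.53°.

≈ lat 8.8°, lon 164.5°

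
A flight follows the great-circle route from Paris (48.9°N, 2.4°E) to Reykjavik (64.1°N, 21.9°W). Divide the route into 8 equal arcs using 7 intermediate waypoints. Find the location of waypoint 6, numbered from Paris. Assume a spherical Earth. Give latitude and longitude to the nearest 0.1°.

≈ 60.8°N, 13.8°W

Convert each endpoint to a unit vector on the sphere (x = cos φ cos λ, y = cos φ sin λ, z = sin φ).
The central angle between the endpoints is δ = arccos(p₁·p₂) ≈ 0.349 rad (20.0°).
Interpolate at f = 6/8 with slerp weights a = sin((1−f)δ)/sin δ ≈ 0.255, b = sin(fδ)/sin δ ≈ 0.757.
p = a·p₁ + b·p₂ ≈ (0.474, -0.116, 0.873); φ = arcsin(p_z) ≈ 60.78°, λ = atan2(p_y, p_x) ≈ -13.78°.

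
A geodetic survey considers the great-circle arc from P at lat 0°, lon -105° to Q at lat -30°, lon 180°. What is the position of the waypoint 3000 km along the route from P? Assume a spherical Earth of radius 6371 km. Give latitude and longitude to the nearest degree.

≈ lat -13°, lon -129°

Convert each endpoint to a unit vector on the sphere (x = cos φ cos λ, y = cos φ sin λ, z = sin φ).
The central angle between the endpoints is δ = arccos(p₁·p₂) ≈ 1.345 rad (77.0°). The total great-circle distance is δ·R ≈ 1.345 × 6371 ≈ 8567 km, so the target fraction is f = 3000/8567 ≈ 0.350.
Interpolate at f ≈ 0.350 with slerp weights a = sin((1−f)δ)/sin δ ≈ 0.787, b = sin(fδ)/sin δ ≈ 0.466.
p = a·p₁ + b·p₂ ≈ (-0.607, -0.760, -0.233); φ = arcsin(p_z) ≈ -13.46°, λ = atan2(p_y, p_x) ≈ -128.60°.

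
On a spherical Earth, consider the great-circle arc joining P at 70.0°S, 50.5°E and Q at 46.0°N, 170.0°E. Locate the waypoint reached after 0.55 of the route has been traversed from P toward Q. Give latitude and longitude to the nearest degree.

Convert each endpoint to a unit vector on the sphere (x = cos φ cos λ, y = cos φ sin λ, z = sin φ).
The central angle between the endpoints is δ = arccos(p₁·p₂) ≈ 2.486 rad (142.5°).
Interpolate at f = 0.55 with slerp weights a = sin((1−f)δ)/sin δ ≈ 1.477, b = sin(fδ)/sin δ ≈ 1.607.
p = a·p₁ + b·p₂ ≈ (-0.778, 0.584, -0.231); φ = arcsin(p_z) ≈ -13.36°, λ = atan2(p_y, p_x) ≈ 143.14°.

≈ 13°S, 143°E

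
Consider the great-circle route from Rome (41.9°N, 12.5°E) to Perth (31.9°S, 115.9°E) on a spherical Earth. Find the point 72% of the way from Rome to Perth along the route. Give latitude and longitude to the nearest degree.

≈ 11°S, 88°E

Convert each endpoint to a unit vector on the sphere (x = cos φ cos λ, y = cos φ sin λ, z = sin φ).
The central angle between the endpoints is δ = arccos(p₁·p₂) ≈ 2.094 rad (120.0°).
Interpolate at f = 0.72 with slerp weights a = sin((1−f)δ)/sin δ ≈ 0.639, b = sin(fδ)/sin δ ≈ 1.152.
p = a·p₁ + b·p₂ ≈ (0.037, 0.983, -0.182); φ = arcsin(p_z) ≈ -10.50°, λ = atan2(p_y, p_x) ≈ 87.85°.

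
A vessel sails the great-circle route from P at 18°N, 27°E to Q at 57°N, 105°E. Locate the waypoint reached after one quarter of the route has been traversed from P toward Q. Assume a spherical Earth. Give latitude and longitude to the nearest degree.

≈ 32°N, 38°E

From cos δ = sin φ₁ sin φ₂ + cos φ₁ cos φ₂ cos Δλ, the central angle is δ ≈ 1.195 rad (68.5°).
Interpolate at f = 1/4 with slerp weights a = sin((1−f)δ)/sin δ ≈ 0.840, b = sin(fδ)/sin δ ≈ 0.316.
p = a·p₁ + b·p₂ ≈ (0.667, 0.529, 0.525); φ = arcsin(p_z) ≈ 31.66°, λ = atan2(p_y, p_x) ≈ 38.42°.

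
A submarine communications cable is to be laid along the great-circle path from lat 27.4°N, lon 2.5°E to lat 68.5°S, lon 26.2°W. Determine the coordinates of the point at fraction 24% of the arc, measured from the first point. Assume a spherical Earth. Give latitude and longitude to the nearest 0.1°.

The haversine formula gives a central angle δ ≈ 1.714 rad (98.2°) between the endpoints.
Interpolate at f = 0.24 with slerp weights a = sin((1−f)δ)/sin δ ≈ 0.974, b = sin(fδ)/sin δ ≈ 0.404.
p = a·p₁ + b·p₂ ≈ (0.997, -0.028, 0.072); φ = arcsin(p_z) ≈ 4.16°, λ = atan2(p_y, p_x) ≈ -1.59°.

≈ lat 4.2°N, lon 1.6°W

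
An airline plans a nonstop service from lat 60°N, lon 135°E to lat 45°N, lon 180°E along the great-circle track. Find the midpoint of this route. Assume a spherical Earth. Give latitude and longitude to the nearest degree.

≈ lat 55°N, lon 162°E

Write both endpoints as unit vectors p₁, p₂ with components (cos φ cos λ, cos φ sin λ, sin φ).
The central angle between the endpoints is δ = arccos(p₁·p₂) ≈ 0.531 rad (30.4°).
Interpolate at f = 1/2 with slerp weights a = sin((1−f)δ)/sin δ ≈ 0.518, b = sin(fδ)/sin δ ≈ 0.518.
p = a·p₁ + b·p₂ ≈ (-0.550, 0.183, 0.815); φ = arcsin(p_z) ≈ 54.60°, λ = atan2(p_y, p_x) ≈ 161.57°.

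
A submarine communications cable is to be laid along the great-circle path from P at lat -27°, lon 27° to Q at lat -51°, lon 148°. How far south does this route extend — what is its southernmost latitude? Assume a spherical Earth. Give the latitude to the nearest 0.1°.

The great circle lies in the plane with unit normal n̂ = (p₁ × p₂)/|p₁ × p₂|.
Here n̂_z ≈ +0.482; the vertex latitude is φ_max = arccos|n̂_z| ≈ 61.2°.
Check via Clairaut: cos φ_max = |cos φ₁| · sin C = cos(27.0°)·sin(147.3°) ≈ 0.482, again giving ≈ 61.2°.

≈ -61.2°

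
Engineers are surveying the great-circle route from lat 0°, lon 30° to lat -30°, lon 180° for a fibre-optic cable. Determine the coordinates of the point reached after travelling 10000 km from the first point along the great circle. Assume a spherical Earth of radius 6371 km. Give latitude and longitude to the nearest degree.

≈ lat -49°, lon 120°

Convert each endpoint to a unit vector on the sphere (x = cos φ cos λ, y = cos φ sin λ, z = sin φ).
The central angle between the endpoints is δ = arccos(p₁·p₂) ≈ 2.419 rad (138.6°). The total great-circle distance is δ·R ≈ 2.419 × 6371 ≈ 15411 km, so the target fraction is f = 10000/15411 ≈ 0.649.
Interpolate at f ≈ 0.649 with slerp weights a = sin((1−f)δ)/sin δ ≈ 1.135, b = sin(fδ)/sin δ ≈ 1.512.
p = a·p₁ + b·p₂ ≈ (-0.326, 0.568, -0.756); φ = arcsin(p_z) ≈ -49.11°, λ = atan2(p_y, p_x) ≈ 119.90°.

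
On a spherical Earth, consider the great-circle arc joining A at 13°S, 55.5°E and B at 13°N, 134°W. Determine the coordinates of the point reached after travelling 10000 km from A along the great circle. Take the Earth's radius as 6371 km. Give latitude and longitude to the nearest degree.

≈ 1°N, 145°E

Convert each endpoint to a unit vector on the sphere (x = cos φ cos λ, y = cos φ sin λ, z = sin φ).
The central angle between the endpoints is δ = arccos(p₁·p₂) ≈ 2.980 rad (170.7°). The total great-circle distance is δ·R ≈ 2.980 × 6371 ≈ 18986 km, so the target fraction is f = 10000/18986 ≈ 0.527.
Interpolate at f ≈ 0.527 with slerp weights a = sin((1−f)δ)/sin δ ≈ 6.137, b = sin(fδ)/sin δ ≈ 6.217.
p = a·p₁ + b·p₂ ≈ (-0.821, 0.571, 0.018); φ = arcsin(p_z) ≈ 1.03°, λ = atan2(p_y, p_x) ≈ 145.19°.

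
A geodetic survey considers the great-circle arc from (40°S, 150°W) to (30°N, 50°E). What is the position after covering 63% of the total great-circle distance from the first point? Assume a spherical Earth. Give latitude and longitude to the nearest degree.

From cos δ = sin φ₁ sin φ₂ + cos φ₁ cos φ₂ cos Δλ, the central angle is δ ≈ 2.808 rad (160.9°).
Interpolate at f = 0.63 with slerp weights a = sin((1−f)δ)/sin δ ≈ 2.630, b = sin(fδ)/sin δ ≈ 2.992.
p = a·p₁ + b·p₂ ≈ (-0.079, 0.978, -0.195); φ = arcsin(p_z) ≈ -11.22°, λ = atan2(p_y, p_x) ≈ 94.64°.

≈ (11°S, 95°E)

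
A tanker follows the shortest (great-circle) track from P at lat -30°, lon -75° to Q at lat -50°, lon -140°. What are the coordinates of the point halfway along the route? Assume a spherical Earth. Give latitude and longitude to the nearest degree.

≈ lat -45°, lon -102°

Write both endpoints as unit vectors p₁, p₂ with components (cos φ cos λ, cos φ sin λ, sin φ).
The central angle between the endpoints is δ = arccos(p₁·p₂) ≈ 0.904 rad (51.8°).
Interpolate at f = 1/2 with slerp weights a = sin((1−f)δ)/sin δ ≈ 0.556, b = sin(fδ)/sin δ ≈ 0.556.
p = a·p₁ + b·p₂ ≈ (-0.149, -0.695, -0.704); φ = arcsin(p_z) ≈ -44.73°, λ = atan2(p_y, p_x) ≈ -102.12°.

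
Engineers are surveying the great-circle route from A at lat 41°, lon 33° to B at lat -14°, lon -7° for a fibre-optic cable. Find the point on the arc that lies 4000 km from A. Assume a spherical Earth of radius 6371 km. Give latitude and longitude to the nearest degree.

≈ lat 12°, lon 9°

Convert each endpoint to a unit vector on the sphere (x = cos φ cos λ, y = cos φ sin λ, z = sin φ).
The central angle between the endpoints is δ = arccos(p₁·p₂) ≈ 1.157 rad (66.3°). The total great-circle distance is δ·R ≈ 1.157 × 6371 ≈ 7370 km, so the target fraction is f = 4000/7370 ≈ 0.543.
Interpolate at f ≈ 0.543 with slerp weights a = sin((1−f)δ)/sin δ ≈ 0.551, b = sin(fδ)/sin δ ≈ 0.642.
p = a·p₁ + b·p₂ ≈ (0.967, 0.151, 0.206); φ = arcsin(p_z) ≈ 11.91°, λ = atan2(p_y, p_x) ≈ 8.86°.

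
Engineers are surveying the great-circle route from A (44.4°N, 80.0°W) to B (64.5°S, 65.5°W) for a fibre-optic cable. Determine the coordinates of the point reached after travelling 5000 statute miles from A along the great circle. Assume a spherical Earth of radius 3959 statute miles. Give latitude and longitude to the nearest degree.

≈ (28°S, 73°W)

From cos δ = sin φ₁ sin φ₂ + cos φ₁ cos φ₂ cos Δλ, the central angle is δ ≈ 1.911 rad (109.5°). The total great-circle distance is δ·R ≈ 1.911 × 3959 ≈ 7566 mi, so the target fraction is f = 5000/7566 ≈ 0.661.
Interpolate at f ≈ 0.661 with slerp weights a = sin((1−f)δ)/sin δ ≈ 0.640, b = sin(fδ)/sin δ ≈ 1.011.
p = a·p₁ + b·p₂ ≈ (0.260, -0.847, -0.464); φ = arcsin(p_z) ≈ -27.67°, λ = atan2(p_y, p_x) ≈ -72.93°.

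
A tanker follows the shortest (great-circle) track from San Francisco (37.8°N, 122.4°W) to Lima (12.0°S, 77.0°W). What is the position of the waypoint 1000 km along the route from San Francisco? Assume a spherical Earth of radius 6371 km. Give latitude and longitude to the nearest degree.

The haversine formula gives a central angle δ ≈ 1.143 rad (65.5°) between the endpoints. The total great-circle distance is δ·R ≈ 1.143 × 6371 ≈ 7279 km, so the target fraction is f = 1000/7279 ≈ 0.137.
Interpolate at f ≈ 0.137 with slerp weights a = sin((1−f)δ)/sin δ ≈ 0.916, b = sin(fδ)/sin δ ≈ 0.172.
p = a·p₁ + b·p₂ ≈ (-0.350, -0.775, 0.526); φ = arcsin(p_z) ≈ 31.73°, λ = atan2(p_y, p_x) ≈ -114.31°.

≈ 32°N, 114°W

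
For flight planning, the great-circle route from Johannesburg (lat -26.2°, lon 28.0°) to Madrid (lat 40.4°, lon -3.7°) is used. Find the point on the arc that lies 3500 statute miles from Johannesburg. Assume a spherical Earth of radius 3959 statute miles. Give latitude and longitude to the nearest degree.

The haversine formula gives a central angle δ ≈ 1.271 rad (72.8°) between the endpoints. The total great-circle distance is δ·R ≈ 1.271 × 3959 ≈ 5032 mi, so the target fraction is f = 3500/5032 ≈ 0.695.
Interpolate at f ≈ 0.695 with slerp weights a = sin((1−f)δ)/sin δ ≈ 0.395, b = sin(fδ)/sin δ ≈ 0.809.
p = a·p₁ + b·p₂ ≈ (0.928, 0.127, 0.350); φ = arcsin(p_z) ≈ 20.50°, λ = atan2(p_y, p_x) ≈ 7.77°.

≈ lat 20°, lon 8°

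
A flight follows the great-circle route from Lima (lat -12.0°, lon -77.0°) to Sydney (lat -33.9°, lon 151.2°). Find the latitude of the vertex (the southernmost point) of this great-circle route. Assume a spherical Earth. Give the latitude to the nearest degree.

The great circle lies in the plane with unit normal n̂ = (p₁ × p₂)/|p₁ × p₂|.
Here n̂_z ≈ -0.669; the vertex latitude is φ_max = arccos|n̂_z| ≈ 48.0°.
Check via Clairaut: cos φ_max = |cos φ₁| · sin C = cos(12.0°)·sin(136.9°) ≈ 0.669, again giving ≈ 48.0°.

≈ -48°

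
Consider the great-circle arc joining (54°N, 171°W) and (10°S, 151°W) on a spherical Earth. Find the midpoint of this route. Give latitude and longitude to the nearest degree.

≈ (22°N, 158°W)

Convert each endpoint to a unit vector on the sphere (x = cos φ cos λ, y = cos φ sin λ, z = sin φ).
The central angle between the endpoints is δ = arccos(p₁·p₂) ≈ 1.155 rad (66.2°).
Interpolate at f = 1/2 with slerp weights a = sin((1−f)δ)/sin δ ≈ 0.597, b = sin(fδ)/sin δ ≈ 0.597.
p = a·p₁ + b·p₂ ≈ (-0.861, -0.340, 0.379); φ = arcsin(p_z) ≈ 22.29°, λ = atan2(p_y, p_x) ≈ -158.45°.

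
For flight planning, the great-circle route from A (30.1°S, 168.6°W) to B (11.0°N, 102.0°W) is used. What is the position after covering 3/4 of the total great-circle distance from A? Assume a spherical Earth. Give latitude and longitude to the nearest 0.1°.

Convert each endpoint to a unit vector on the sphere (x = cos φ cos λ, y = cos φ sin λ, z = sin φ).
The central angle between the endpoints is δ = arccos(p₁·p₂) ≈ 1.327 rad (76.0°).
Interpolate at f = 3/4 with slerp weights a = sin((1−f)δ)/sin δ ≈ 0.336, b = sin(fδ)/sin δ ≈ 0.864.
p = a·p₁ + b·p₂ ≈ (-0.461, -0.887, -0.003); φ = arcsin(p_z) ≈ -0.19°, λ = atan2(p_y, p_x) ≈ -117.45°.

≈ (0.2°S, 117.5°W)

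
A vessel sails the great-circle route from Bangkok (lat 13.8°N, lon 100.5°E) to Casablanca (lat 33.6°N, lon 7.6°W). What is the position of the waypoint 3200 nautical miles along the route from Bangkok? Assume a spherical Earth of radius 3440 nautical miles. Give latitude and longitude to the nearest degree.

Convert each endpoint to a unit vector on the sphere (x = cos φ cos λ, y = cos φ sin λ, z = sin φ).
The central angle between the endpoints is δ = arccos(p₁·p₂) ≈ 1.690 rad (96.9°). The total great-circle distance is δ·R ≈ 1.690 × 3440 ≈ 5815 nmi, so the target fraction is f = 3200/5815 ≈ 0.550.
Interpolate at f ≈ 0.550 with slerp weights a = sin((1−f)δ)/sin δ ≈ 0.694, b = sin(fδ)/sin δ ≈ 0.808.
p = a·p₁ + b·p₂ ≈ (0.544, 0.574, 0.612); φ = arcsin(p_z) ≈ 37.76°, λ = atan2(p_y, p_x) ≈ 46.53°.

≈ lat 38°N, lon 47°E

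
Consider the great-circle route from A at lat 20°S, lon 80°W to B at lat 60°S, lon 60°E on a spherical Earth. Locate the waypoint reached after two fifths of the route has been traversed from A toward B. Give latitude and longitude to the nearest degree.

≈ lat 54°S, lon 60°W

Write both endpoints as unit vectors p₁, p₂ with components (cos φ cos λ, cos φ sin λ, sin φ).
The central angle between the endpoints is δ = arccos(p₁·p₂) ≈ 1.635 rad (93.7°).
Interpolate at f = 2/5 with slerp weights a = sin((1−f)δ)/sin δ ≈ 0.833, b = sin(fδ)/sin δ ≈ 0.609.
p = a·p₁ + b·p₂ ≈ (0.288, -0.507, -0.813); φ = arcsin(p_z) ≈ -54.35°, λ = atan2(p_y, p_x) ≈ -60.36°.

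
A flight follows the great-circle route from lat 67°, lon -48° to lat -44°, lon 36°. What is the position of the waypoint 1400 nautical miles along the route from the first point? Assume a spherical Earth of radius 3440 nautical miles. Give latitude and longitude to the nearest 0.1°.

≈ lat 51.2°, lon -13.3°

Write both endpoints as unit vectors p₁, p₂ with components (cos φ cos λ, cos φ sin λ, sin φ).
The central angle between the endpoints is δ = arccos(p₁·p₂) ≈ 2.227 rad (127.6°). The total great-circle distance is δ·R ≈ 2.227 × 3440 ≈ 7661 nmi, so the target fraction is f = 1400/7661 ≈ 0.183.
Interpolate at f ≈ 0.183 with slerp weights a = sin((1−f)δ)/sin δ ≈ 1.223, b = sin(fδ)/sin δ ≈ 0.500.
p = a·p₁ + b·p₂ ≈ (0.611, -0.144, 0.779); φ = arcsin(p_z) ≈ 51.15°, λ = atan2(p_y, p_x) ≈ -13.26°.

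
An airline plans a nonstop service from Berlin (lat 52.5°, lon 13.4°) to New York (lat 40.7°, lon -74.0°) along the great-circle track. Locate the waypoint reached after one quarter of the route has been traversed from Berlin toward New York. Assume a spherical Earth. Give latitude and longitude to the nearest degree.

≈ lat 57°, lon -10°

From cos δ = sin φ₁ sin φ₂ + cos φ₁ cos φ₂ cos Δλ, the central angle is δ ≈ 1.002 rad (57.4°).
Interpolate at f = 1/4 with slerp weights a = sin((1−f)δ)/sin δ ≈ 0.810, b = sin(fδ)/sin δ ≈ 0.294.
p = a·p₁ + b·p₂ ≈ (0.541, -0.100, 0.835); φ = arcsin(p_z) ≈ 56.59°, λ = atan2(p_y, p_x) ≈ -10.48°.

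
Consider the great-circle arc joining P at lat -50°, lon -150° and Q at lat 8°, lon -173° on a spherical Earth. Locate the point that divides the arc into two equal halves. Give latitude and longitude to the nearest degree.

≈ lat -21°, lon -164°

Write both endpoints as unit vectors p₁, p₂ with components (cos φ cos λ, cos φ sin λ, sin φ).
The central angle between the endpoints is δ = arccos(p₁·p₂) ≈ 1.071 rad (61.4°).
Interpolate at f = 1/2 with slerp weights a = sin((1−f)δ)/sin δ ≈ 0.581, b = sin(fδ)/sin δ ≈ 0.581.
p = a·p₁ + b·p₂ ≈ (-0.895, -0.257, -0.364); φ = arcsin(p_z) ≈ -21.37°, λ = atan2(p_y, p_x) ≈ -163.98°.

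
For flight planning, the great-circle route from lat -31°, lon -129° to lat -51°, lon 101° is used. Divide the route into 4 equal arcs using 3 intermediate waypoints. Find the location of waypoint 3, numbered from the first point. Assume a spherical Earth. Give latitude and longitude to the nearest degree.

≈ lat -64°, lon 135°

The haversine formula gives a central angle δ ≈ 1.517 rad (86.9°) between the endpoints.
Interpolate at f = 3/4 with slerp weights a = sin((1−f)δ)/sin δ ≈ 0.371, b = sin(fδ)/sin δ ≈ 0.909.
p = a·p₁ + b·p₂ ≈ (-0.309, 0.315, -0.897); φ = arcsin(p_z) ≈ -63.83°, λ = atan2(p_y, p_x) ≈ 134.51°.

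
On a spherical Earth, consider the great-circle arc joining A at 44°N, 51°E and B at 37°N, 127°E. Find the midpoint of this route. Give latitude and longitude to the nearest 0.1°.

Convert each endpoint to a unit vector on the sphere (x = cos φ cos λ, y = cos φ sin λ, z = sin φ).
The central angle between the endpoints is δ = arccos(p₁·p₂) ≈ 0.980 rad (56.1°).
Interpolate at f = 1/2 with slerp weights a = sin((1−f)δ)/sin δ ≈ 0.567, b = sin(fδ)/sin δ ≈ 0.567.
p = a·p₁ + b·p₂ ≈ (-0.016, 0.678, 0.735); φ = arcsin(p_z) ≈ 47.28°, λ = atan2(p_y, p_x) ≈ 91.34°.

≈ 47.3°N, 91.3°E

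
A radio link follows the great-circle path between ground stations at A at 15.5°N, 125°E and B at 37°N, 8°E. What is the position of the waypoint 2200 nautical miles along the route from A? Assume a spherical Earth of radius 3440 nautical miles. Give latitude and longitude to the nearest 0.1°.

From cos δ = sin φ₁ sin φ₂ + cos φ₁ cos φ₂ cos Δλ, the central angle is δ ≈ 1.760 rad (100.9°). The total great-circle distance is δ·R ≈ 1.760 × 3440 ≈ 6056 nmi, so the target fraction is f = 2200/6056 ≈ 0.363.
Interpolate at f ≈ 0.363 with slerp weights a = sin((1−f)δ)/sin δ ≈ 0.917, b = sin(fδ)/sin δ ≈ 0.608.
p = a·p₁ + b·p₂ ≈ (-0.026, 0.791, 0.611); φ = arcsin(p_z) ≈ 37.65°, λ = atan2(p_y, p_x) ≈ 91.90°.

≈ 37.6°N, 91.9°E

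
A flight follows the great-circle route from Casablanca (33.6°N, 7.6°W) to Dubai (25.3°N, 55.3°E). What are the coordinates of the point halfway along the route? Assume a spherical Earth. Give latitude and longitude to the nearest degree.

The haversine formula gives a central angle δ ≈ 0.953 rad (54.6°) between the endpoints.
Interpolate at f = 1/2 with slerp weights a = sin((1−f)δ)/sin δ ≈ 0.563, b = sin(fδ)/sin δ ≈ 0.563.
p = a·p₁ + b·p₂ ≈ (0.754, 0.356, 0.552); φ = arcsin(p_z) ≈ 33.49°, λ = atan2(p_y, p_x) ≈ 25.29°.

≈ (33°N, 25°E)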